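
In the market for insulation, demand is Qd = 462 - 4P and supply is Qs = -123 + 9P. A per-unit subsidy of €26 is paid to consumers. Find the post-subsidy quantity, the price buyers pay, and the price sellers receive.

Pre-subsidy: 462 - 4P = -123 + 9P gives P* = 45, Q* = 282.
With the rebate, buyers effectively pay Pb = Ps − 26, where Ps is the price sellers receive.
Demand in terms of Ps becomes Qd = 462 − 4(Ps − 26) = 566 - 4Ps. Setting this equal to supply: 566 - 4Ps = -123 + 9Ps, so Ps = 53.
Buyers pay Pb = 53 − 26 = 27; Q' = -123 + 9·53 = 354.

Q' = 354; buyers pay €27; sellers receive €53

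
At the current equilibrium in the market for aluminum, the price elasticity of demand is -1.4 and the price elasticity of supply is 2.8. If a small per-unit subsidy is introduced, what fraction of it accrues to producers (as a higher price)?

Producer share = 1/3

For a small subsidy around the equilibrium, the benefit split depends on the relative slopes, which at a point are proportional to the elasticities.
Buyer share = εs/(εs + |εd|) = 2.8/(2.8 + 1.4) = 2/3; seller share = |εd|/(εs + |εd|) = 1/3.
So producers capture 1/3 of the subsidy.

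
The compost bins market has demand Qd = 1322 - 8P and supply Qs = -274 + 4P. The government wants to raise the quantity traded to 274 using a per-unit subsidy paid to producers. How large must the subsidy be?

At Q = 274, invert demand for the buyer price: Pb = (1322 − 274)/8 = 131; invert supply for the seller price: Ps = (274 − (-274))/4 = 137.
The subsidy must fill the gap: s = Ps − Pb = 137 − 131 = 6.

Required subsidy s = 6 per unit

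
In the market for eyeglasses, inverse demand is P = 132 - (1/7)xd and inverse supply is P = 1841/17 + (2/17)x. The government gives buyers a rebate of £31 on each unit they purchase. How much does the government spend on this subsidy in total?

Pre-subsidy: 132 - (1/7)x = 1841/17 + (2/17)x gives x* = 91 and P* = 119.
With the rebate, buyers effectively pay Pb = Ps − 31, where Ps is the price sellers receive.
On the curves, Pb = 132 - (1/7)x and Ps = 1841/17 + (2/17)x; the wedge Ps − Pb = 31 gives 1841/17 + (2/17)x − (132 - (1/7)x) = 31, so x' = 210.
Then Pb = 132 − (1/7)·210 = 102 and Ps = 1841/17 + (2/17)·210 = 133.
Government outlay = subsidy × quantity = 31 × 210 = 6510.

Government cost = £6510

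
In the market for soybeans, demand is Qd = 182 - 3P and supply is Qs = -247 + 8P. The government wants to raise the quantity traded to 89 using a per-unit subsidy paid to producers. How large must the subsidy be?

At Q = 89, invert demand for the buyer price: Pb = (182 − 89)/3 = 31; invert supply for the seller price: Ps = (89 − (-247))/8 = 42.
The subsidy must fill the gap: s = Ps − Pb = 42 − 31 = 11.

Required subsidy s = 11 per unit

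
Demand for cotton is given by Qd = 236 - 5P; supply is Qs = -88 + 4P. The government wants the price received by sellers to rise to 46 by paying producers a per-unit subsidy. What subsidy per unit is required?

At a seller price of 46, quantity supplied is -88 + 4·46 = 96.
Buyers absorb 96 only when they pay Pb with 236 − 5·Pb = 96, i.e. Pb = 28.
s = Ps − Pb = 46 − 28 = 18.

Required subsidy s = 18 per unit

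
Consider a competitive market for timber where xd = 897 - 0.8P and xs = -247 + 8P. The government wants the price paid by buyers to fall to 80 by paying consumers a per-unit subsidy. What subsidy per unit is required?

At a buyer price of 80, quantity demanded is 897 − 0.8·80 = 833.
Sellers supply 833 only when they receive Ps with -247 + 8·Ps = 833, i.e. Ps = 135.
s = Ps − Pb = 135 − 80 = 55.

Required subsidy s = 55 per unit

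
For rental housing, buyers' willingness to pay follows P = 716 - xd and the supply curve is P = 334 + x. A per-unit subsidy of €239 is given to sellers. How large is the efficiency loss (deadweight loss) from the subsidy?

Pre-subsidy: 716 - x = 334 + x gives x* = 191 and P* = 525.
With the subsidy, sellers receive Ps = Pb + 239 for each unit, where Pb is the price buyers pay.
On the curves, Pb = 716 - x and Ps = 334 + x; the wedge Ps − Pb = 239 gives 334 + x − (716 - x) = 239, so x' = 310.5.
Then Pb = 716 − 1·310.5 = 405.5 and Ps = 334 + 1·310.5 = 644.5.
The subsidy expands output by 310.5 − 191 = 119.5 past the efficient level; on those units the gap between marginal cost and willingness to pay runs from 0 up to 239.
DWL = ½ × 239 × 119.5 = 14280.25.

Deadweight loss = €14280.25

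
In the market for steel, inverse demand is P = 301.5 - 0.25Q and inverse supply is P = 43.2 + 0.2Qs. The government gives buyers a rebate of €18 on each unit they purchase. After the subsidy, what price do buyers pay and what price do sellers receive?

Pre-subsidy: 301.5 - 0.25Q = 43.2 + 0.2Q gives Q* = 574 and P* = 158.
With the rebate, buyers effectively pay Pb = Ps − 18, where Ps is the price sellers receive.
On the curves, Pb = 301.5 - 0.25Q and Ps = 43.2 + 0.2Q; the wedge Ps − Pb = 18 gives 43.2 + 0.2Q − (301.5 - 0.25Q) = 18, so Q' = 614.
Then Pb = 301.5 − 0.25·614 = 148 and Ps = 43.2 + 0.2·614 = 166.

Buyers pay €148; sellers receive €166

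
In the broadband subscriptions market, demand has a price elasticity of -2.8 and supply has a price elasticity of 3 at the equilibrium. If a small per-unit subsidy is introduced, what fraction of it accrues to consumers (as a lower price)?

For a small subsidy around the equilibrium, the benefit split depends on the relative slopes, which at a point are proportional to the elasticities.
Buyer share = εs/(εs + |εd|) = 3/(3 + 2.8) = 15/29; seller share = |εd|/(εs + |εd|) = 14/29.

Consumer share = 15/29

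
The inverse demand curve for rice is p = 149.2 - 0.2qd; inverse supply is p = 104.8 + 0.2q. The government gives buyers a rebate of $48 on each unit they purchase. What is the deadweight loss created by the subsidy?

Pre-subsidy: 149.2 - 0.2q = 104.8 + 0.2q gives q* = 111 and p* = 127.
With the rebate, buyers effectively pay pb = ps − 48, where ps is the price sellers receive.
On the curves, pb = 149.2 - 0.2q and ps = 104.8 + 0.2q; the wedge ps − pb = 48 gives 104.8 + 0.2q − (149.2 - 0.2q) = 48, so q' = 231.
Then pb = 149.2 − 0.2·231 = 103 and ps = 104.8 + 0.2·231 = 151.
The subsidy expands output by 231 − 111 = 120 past the efficient level; on those units the gap between marginal cost and willingness to pay runs from 0 up to 48.
DWL = ½ × 48 × 120 = 2880.

Deadweight loss = $2880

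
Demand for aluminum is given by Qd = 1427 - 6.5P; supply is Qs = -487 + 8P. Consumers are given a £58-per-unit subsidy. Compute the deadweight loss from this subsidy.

Pre-subsidy: 1427 - 6.5P = -487 + 8P gives P* = 132, Q* = 569.
With the rebate, buyers effectively pay Pb = Ps − 58, where Ps is the price sellers receive.
Demand in terms of Ps becomes Qd = 1427 − 6.5(Ps − 58) = 1804 - 6.5Ps. Setting this equal to supply: 1804 - 6.5Ps = -487 + 8Ps, so Ps = 158.
Buyers pay Pb = 158 − 58 = 100; Q' = -487 + 8·158 = 777.
The subsidy expands output by 777 − 569 = 208 past the efficient level; on those units the gap between marginal cost and willingness to pay runs from 0 up to 58.
DWL = ½ × 58 × 208 = 6032.

Deadweight loss = £6032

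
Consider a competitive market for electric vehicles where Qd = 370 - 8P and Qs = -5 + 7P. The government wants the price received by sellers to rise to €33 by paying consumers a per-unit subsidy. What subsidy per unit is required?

At a seller price of 33, quantity supplied is -5 + 7·33 = 226.
Buyers absorb 226 only when they pay Pb with 370 − 8·Pb = 226, i.e. Pb = 18.
s = Ps − Pb = 33 − 18 = 15.

Required subsidy s = €15 per unit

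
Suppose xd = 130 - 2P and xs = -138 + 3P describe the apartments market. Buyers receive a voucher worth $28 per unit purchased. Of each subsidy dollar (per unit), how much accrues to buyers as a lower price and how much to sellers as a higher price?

Buyers gain $16.8 per unit; sellers gain $11.2 per unit

Pre-subsidy: 130 - 2P = -138 + 3P gives P* = 53.6, x* = 22.8.
With the rebate, buyers effectively pay Pb = Ps − 28, where Ps is the price sellers receive.
Demand in terms of Ps becomes xd = 130 − 2(Ps − 28) = 186 - 2Ps. Setting this equal to supply: 186 - 2Ps = -138 + 3Ps, so Ps = 64.8.
Buyers pay Pb = 64.8 − 28 = 36.8; x' = -138 + 3·64.8 = 56.4.
Buyers' price falls by P* − Pb = 53.6 − 36.8 = 16.8; sellers' price rises by Ps − P* = 64.8 − 53.6 = 11.2.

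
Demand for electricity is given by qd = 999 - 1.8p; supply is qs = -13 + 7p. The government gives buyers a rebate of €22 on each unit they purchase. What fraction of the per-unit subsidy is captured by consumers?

Pre-subsidy: 999 - 1.8p = -13 + 7p gives p* = 115, q* = 792.
With the rebate, buyers effectively pay pb = ps − 22, where ps is the price sellers receive.
Demand in terms of ps becomes qd = 999 − 1.8(ps − 22) = 1038.6 - 1.8ps. Setting this equal to supply: 1038.6 - 1.8ps = -13 + 7ps, so ps = 119.5.
Buyers pay pb = 119.5 − 22 = 97.5; q' = -13 + 7·119.5 = 823.5.
Buyers' price falls by p* − pb = 115 − 97.5 = 17.5; sellers' price rises by ps − p* = 119.5 − 115 = 4.5.
So consumers capture 17.5/22 = 35/44 of each unit of subsidy.

Consumer share = 35/44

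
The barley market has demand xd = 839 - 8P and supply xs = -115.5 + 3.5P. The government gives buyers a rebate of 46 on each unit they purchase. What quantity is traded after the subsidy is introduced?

Pre-subsidy: 839 - 8P = -115.5 + 3.5P gives P* = 83, x* = 175.
With the rebate, buyers effectively pay Pb = Ps − 46, where Ps is the price sellers receive.
Demand in terms of Ps becomes xd = 839 − 8(Ps − 46) = 1207 - 8Ps. Setting this equal to supply: 1207 - 8Ps = -115.5 + 3.5Ps, so Ps = 115.
Buyers pay Pb = 115 − 46 = 69; x' = -115.5 + 3.5·115 = 287.

x' = 287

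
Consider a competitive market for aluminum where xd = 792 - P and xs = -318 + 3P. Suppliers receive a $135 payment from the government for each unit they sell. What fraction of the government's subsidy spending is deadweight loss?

Pre-subsidy: 792 - P = -318 + 3P gives P* = 277.5, x* = 514.5.
With the subsidy, sellers receive Ps = Pb + 135 for each unit, where Pb is the price buyers pay.
Supply in terms of Pb becomes xs = -318 + 3(Pb + 135) = 87 + 3Pb. Setting this equal to demand: 792 - Pb = 87 + 3Pb, so Pb = 176.25.
Sellers receive Ps = 176.25 + 135 = 311.25; x' = 792 − 1·176.25 = 615.75.
ΔCS = ½(514.5 + 615.75)(277.5 − 176.25) = 57218.90625; ΔPS = ½(514.5 + 615.75)(311.25 − 277.5) = 19072.96875.
Government spending = 135 × 615.75 = 83126.25.
DWL = ½ × 135 × (615.75 − 514.5) = 6834.375; fraction = 6834.375 / 83126.25 = 135/1642.

DWL / government spending = 135/1642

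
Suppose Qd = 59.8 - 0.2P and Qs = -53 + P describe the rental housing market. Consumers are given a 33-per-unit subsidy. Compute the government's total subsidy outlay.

Government cost = 1534.5

Pre-subsidy: 59.8 - 0.2P = -53 + P gives P* = 94, Q* = 41.
With the rebate, buyers effectively pay Pb = Ps − 33, where Ps is the price sellers receive.
Demand in terms of Ps becomes Qd = 59.8 − 0.2(Ps − 33) = 66.4 - 0.2Ps. Setting this equal to supply: 66.4 - 0.2Ps = -53 + Ps, so Ps = 99.5.
Buyers pay Pb = 99.5 − 33 = 66.5; Q' = -53 + 1·99.5 = 46.5.
Government outlay = subsidy × quantity = 33 × 46.5 = 1534.5.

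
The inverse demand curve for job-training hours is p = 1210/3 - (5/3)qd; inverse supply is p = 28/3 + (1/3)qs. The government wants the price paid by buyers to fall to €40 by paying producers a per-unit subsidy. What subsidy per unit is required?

Required subsidy s = €42 per unit

At a buyer price of 40, quantity demanded is 242 − 0.6·40 = 218.
Sellers supply 218 only when they receive ps = 28/3 + (1/3)·218 = 82.
s = ps − pb = 82 − 40 = 42.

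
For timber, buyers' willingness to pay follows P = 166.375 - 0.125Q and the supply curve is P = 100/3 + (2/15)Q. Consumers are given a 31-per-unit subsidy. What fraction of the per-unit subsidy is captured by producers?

Pre-subsidy: 166.375 - 0.125Q = 100/3 + (2/15)Q gives Q* = 515 and P* = 102.
With the rebate, buyers effectively pay Pb = Ps − 31, where Ps is the price sellers receive.
On the curves, Pb = 166.375 - 0.125Q and Ps = 100/3 + (2/15)Q; the wedge Ps − Pb = 31 gives 100/3 + (2/15)Q − (166.375 - 0.125Q) = 31, so Q' = 635.
Then Pb = 166.375 − 0.125·635 = 87 and Ps = 100/3 + (2/15)·635 = 118.
Buyers' price falls by P* − Pb = 102 − 87 = 15; sellers' price rises by Ps − P* = 118 − 102 = 16.
So producers capture 16/31 = 16/31 of each unit of subsidy.

Producer share = 16/31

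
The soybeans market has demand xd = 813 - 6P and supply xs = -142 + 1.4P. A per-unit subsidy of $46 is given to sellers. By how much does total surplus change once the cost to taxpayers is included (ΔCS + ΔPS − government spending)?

Pre-subsidy: 813 - 6P = -142 + 1.4P gives P* = 4775/37, x* = 1431/37.
With the subsidy, sellers receive Ps = Pb + 46 for each unit, where Pb is the price buyers pay.
Supply in terms of Pb becomes xs = -142 + 1.4(Pb + 46) = -77.6 + 1.4Pb. Setting this equal to demand: 813 - 6Pb = -77.6 + 1.4Pb, so Pb = 4453/37.
Sellers receive Ps = 4453/37 + 46 = 6155/37; x' = 813 − 6·(4453/37) = 3363/37.
ΔCS = ½(1431/37 + 3363/37)(4775/37 − 4453/37) = 771834/1369; ΔPS = ½(1431/37 + 3363/37)(6155/37 − 4775/37) = 3307860/1369.
Government spending = 46 × 3363/37 = 154698/37.
Net change = 771834/1369 + 3307860/1369 − 154698/37 = -44436/37. The loss equals the DWL triangle ½·46·1932/37.

Net change in total surplus = -44436/37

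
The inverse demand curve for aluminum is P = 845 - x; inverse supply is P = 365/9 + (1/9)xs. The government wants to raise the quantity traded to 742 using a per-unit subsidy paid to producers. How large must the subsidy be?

Required subsidy s = 20 per unit

At x = 742, from the demand curve buyers pay Pb = 845 − 1·742 = 103; from the supply curve sellers need Ps = 365/9 + (1/9)·742 = 123.
The subsidy must fill the gap: s = Ps − Pb = 123 − 103 = 20.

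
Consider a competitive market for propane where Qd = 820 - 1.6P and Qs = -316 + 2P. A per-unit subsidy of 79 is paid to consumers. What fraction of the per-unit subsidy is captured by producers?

Pre-subsidy: 820 - 1.6P = -316 + 2P gives P* = 2840/9, Q* = 2836/9.
With the rebate, buyers effectively pay Pb = Ps − 79, where Ps is the price sellers receive.
Demand in terms of Ps becomes Qd = 820 − 1.6(Ps − 79) = 946.4 - 1.6Ps. Setting this equal to supply: 946.4 - 1.6Ps = -316 + 2Ps, so Ps = 1052/3.
Buyers pay Pb = 1052/3 − 79 = 815/3; Q' = -316 + 2·(1052/3) = 1156/3.
Buyers' price falls by P* − Pb = 2840/9 − 815/3 = 395/9; sellers' price rises by Ps − P* = 1052/3 − 2840/9 = 316/9.
So producers capture (316/9)/79 = 4/9 of each unit of subsidy.

Producer share = 4/9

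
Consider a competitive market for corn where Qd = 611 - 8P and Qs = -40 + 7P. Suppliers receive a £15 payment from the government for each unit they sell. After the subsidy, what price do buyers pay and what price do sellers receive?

Pre-subsidy: 611 - 8P = -40 + 7P gives P* = 43.4, Q* = 263.8.
With the subsidy, sellers receive Ps = Pb + 15 for each unit, where Pb is the price buyers pay.
Supply in terms of Pb becomes Qs = -40 + 7(Pb + 15) = 65 + 7Pb. Setting this equal to demand: 611 - 8Pb = 65 + 7Pb, so Pb = 36.4.
Sellers receive Ps = 36.4 + 15 = 51.4; Q' = 611 − 8·36.4 = 319.8.

Buyers pay £36.4; sellers receive £51.4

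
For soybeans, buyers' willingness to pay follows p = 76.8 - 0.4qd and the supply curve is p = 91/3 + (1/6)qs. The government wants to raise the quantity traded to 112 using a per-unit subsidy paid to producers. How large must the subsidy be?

At q = 112, from the demand curve buyers pay pb = 76.8 − 0.4·112 = 32; from the supply curve sellers need ps = 91/3 + (1/6)·112 = 49.
The subsidy must fill the gap: s = ps − pb = 49 − 32 = 17.

Required subsidy s = 17 per unit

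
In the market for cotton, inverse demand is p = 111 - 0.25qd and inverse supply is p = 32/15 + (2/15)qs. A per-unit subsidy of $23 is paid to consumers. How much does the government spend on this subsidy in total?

Pre-subsidy: 111 - 0.25q = 32/15 + (2/15)q gives q* = 284 and p* = 40.
With the rebate, buyers effectively pay pb = ps − 23, where ps is the price sellers receive.
On the curves, pb = 111 - 0.25q and ps = 32/15 + (2/15)q; the wedge ps − pb = 23 gives 32/15 + (2/15)q − (111 - 0.25q) = 23, so q' = 344.
Then pb = 111 − 0.25·344 = 25 and ps = 32/15 + (2/15)·344 = 48.
Government outlay = subsidy × quantity = 23 × 344 = 7912.

Government cost = $7912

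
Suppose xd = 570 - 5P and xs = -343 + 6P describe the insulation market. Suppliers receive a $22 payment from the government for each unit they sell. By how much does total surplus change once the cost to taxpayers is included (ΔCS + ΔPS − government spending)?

Net change in total surplus = -$660

Pre-subsidy: 570 - 5P = -343 + 6P gives P* = 83, x* = 155.
With the subsidy, sellers receive Ps = Pb + 22 for each unit, where Pb is the price buyers pay.
Supply in terms of Pb becomes xs = -343 + 6(Pb + 22) = -211 + 6Pb. Setting this equal to demand: 570 - 5Pb = -211 + 6Pb, so Pb = 71.
Sellers receive Ps = 71 + 22 = 93; x' = 570 − 5·71 = 215.
ΔCS = ½(155 + 215)(83 − 71) = 2220; ΔPS = ½(155 + 215)(93 − 83) = 1850.
Government spending = 22 × 215 = 4730.
Net change = 2220 + 1850 − 4730 = -660. The loss equals the DWL triangle ½·22·60.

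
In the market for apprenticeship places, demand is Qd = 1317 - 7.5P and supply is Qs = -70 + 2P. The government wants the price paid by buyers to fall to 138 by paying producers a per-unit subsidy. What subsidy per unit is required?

Required subsidy s = 38 per unit

At a buyer price of 138, quantity demanded is 1317 − 7.5·138 = 282.
Sellers supply 282 only when they receive Ps with -70 + 2·Ps = 282, i.e. Ps = 176.
s = Ps − Pb = 176 − 138 = 38.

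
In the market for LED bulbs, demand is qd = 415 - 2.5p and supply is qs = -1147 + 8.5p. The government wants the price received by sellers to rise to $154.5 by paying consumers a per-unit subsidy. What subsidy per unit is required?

At a seller price of 154.5, quantity supplied is -1147 + 8.5·154.5 = 166.25.
Buyers absorb 166.25 only when they pay pb with 415 − 2.5·pb = 166.25, i.e. pb = 99.5.
s = ps − pb = 154.5 − 99.5 = 55.

Required subsidy s = $55 per unit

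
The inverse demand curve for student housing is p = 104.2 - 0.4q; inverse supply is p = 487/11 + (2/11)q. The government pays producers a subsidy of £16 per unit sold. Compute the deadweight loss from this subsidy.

Deadweight loss = £220

Pre-subsidy: 104.2 - 0.4q = 487/11 + (2/11)q gives q* = 103 and p* = 63.
With the subsidy, sellers receive ps = pb + 16 for each unit, where pb is the price buyers pay.
On the curves, pb = 104.2 - 0.4q and ps = 487/11 + (2/11)q; the wedge ps − pb = 16 gives 487/11 + (2/11)q − (104.2 - 0.4q) = 16, so q' = 130.5.
Then pb = 104.2 − 0.4·130.5 = 52 and ps = 487/11 + (2/11)·130.5 = 68.
The subsidy expands output by 130.5 − 103 = 27.5 past the efficient level; on those units the gap between marginal cost and willingness to pay runs from 0 up to 16.
DWL = ½ × 16 × 27.5 = 220.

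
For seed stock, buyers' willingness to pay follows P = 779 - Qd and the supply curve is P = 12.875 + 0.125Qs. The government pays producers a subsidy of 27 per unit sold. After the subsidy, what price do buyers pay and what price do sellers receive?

Pre-subsidy: 779 - Q = 12.875 + 0.125Q gives Q* = 681 and P* = 98.
With the subsidy, sellers receive Ps = Pb + 27 for each unit, where Pb is the price buyers pay.
On the curves, Pb = 779 - Q and Ps = 12.875 + 0.125Q; the wedge Ps − Pb = 27 gives 12.875 + 0.125Q − (779 - Q) = 27, so Q' = 705.
Then Pb = 779 − 1·705 = 74 and Ps = 12.875 + 0.125·705 = 101.

Buyers pay 74; sellers receive 101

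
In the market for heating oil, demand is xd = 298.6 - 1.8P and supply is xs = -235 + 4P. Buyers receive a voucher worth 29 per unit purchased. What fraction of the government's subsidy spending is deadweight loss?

DWL / government spending = 18/169

Pre-subsidy: 298.6 - 1.8P = -235 + 4P gives P* = 92, x* = 133.
With the rebate, buyers effectively pay Pb = Ps − 29, where Ps is the price sellers receive.
Demand in terms of Ps becomes xd = 298.6 − 1.8(Ps − 29) = 350.8 - 1.8Ps. Setting this equal to supply: 350.8 - 1.8Ps = -235 + 4Ps, so Ps = 101.
Buyers pay Pb = 101 − 29 = 72; x' = -235 + 4·101 = 169.
ΔCS = ½(133 + 169)(92 − 72) = 3020; ΔPS = ½(133 + 169)(101 − 92) = 1359.
Government spending = 29 × 169 = 4901.
DWL = ½ × 29 × (169 − 133) = 522; fraction = 522 / 4901 = 18/169.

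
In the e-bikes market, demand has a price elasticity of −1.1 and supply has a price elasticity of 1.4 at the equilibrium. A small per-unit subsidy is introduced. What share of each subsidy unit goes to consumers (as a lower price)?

For a small subsidy around the equilibrium, the benefit split depends on the relative slopes, which at a point are proportional to the elasticities.
Buyer share = εs/(εs + |εd|) = 1.4/(1.4 + 1.1) = 0.56; seller share = |εd|/(εs + |εd|) = 0.44.

Consumer share = 0.56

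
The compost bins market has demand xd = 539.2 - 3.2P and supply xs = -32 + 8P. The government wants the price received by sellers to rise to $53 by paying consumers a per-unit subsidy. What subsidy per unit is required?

Required subsidy s = $7 per unit

At a seller price of 53, quantity supplied is -32 + 8·53 = 392.
Buyers absorb 392 only when they pay Pb with 539.2 − 3.2·Pb = 392, i.e. Pb = 46.
s = Ps − Pb = 53 − 46 = 7.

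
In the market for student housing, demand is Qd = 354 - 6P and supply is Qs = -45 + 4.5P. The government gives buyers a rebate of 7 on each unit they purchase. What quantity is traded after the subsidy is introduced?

Q' = 144

Pre-subsidy: 354 - 6P = -45 + 4.5P gives P* = 38, Q* = 126.
With the rebate, buyers effectively pay Pb = Ps − 7, where Ps is the price sellers receive.
Demand in terms of Ps becomes Qd = 354 − 6(Ps − 7) = 396 - 6Ps. Setting this equal to supply: 396 - 6Ps = -45 + 4.5Ps, so Ps = 42.
Buyers pay Pb = 42 − 7 = 35; Q' = -45 + 4.5·42 = 144.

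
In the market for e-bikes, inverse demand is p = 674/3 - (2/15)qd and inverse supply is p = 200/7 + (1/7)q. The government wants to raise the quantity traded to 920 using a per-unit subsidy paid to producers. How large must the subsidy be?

At q = 920, from the demand curve buyers pay pb = 674/3 − (2/15)·920 = 102; from the supply curve sellers need ps = 200/7 + (1/7)·920 = 160.
The subsidy must fill the gap: s = ps − pb = 160 − 102 = 58.

Required subsidy s = 58 per unit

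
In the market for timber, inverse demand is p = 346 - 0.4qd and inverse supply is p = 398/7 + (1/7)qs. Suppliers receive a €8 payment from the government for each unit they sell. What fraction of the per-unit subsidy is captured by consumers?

Pre-subsidy: 346 - 0.4q = 398/7 + (1/7)q gives q* = 10120/19 and p* = 2526/19.
With the subsidy, sellers receive ps = pb + 8 for each unit, where pb is the price buyers pay.
On the curves, pb = 346 - 0.4q and ps = 398/7 + (1/7)q; the wedge ps − pb = 8 gives 398/7 + (1/7)q − (346 - 0.4q) = 8, so q' = 10400/19.
Then pb = 346 − 0.4·(10400/19) = 2414/19 and ps = 398/7 + (1/7)·(10400/19) = 2566/19.
Buyers' price falls by p* − pb = 2526/19 − 2414/19 = 112/19; sellers' price rises by ps − p* = 2566/19 − 2526/19 = 40/19.
So consumers capture (112/19)/8 = 14/19 of each unit of subsidy.

Consumer share = 14/19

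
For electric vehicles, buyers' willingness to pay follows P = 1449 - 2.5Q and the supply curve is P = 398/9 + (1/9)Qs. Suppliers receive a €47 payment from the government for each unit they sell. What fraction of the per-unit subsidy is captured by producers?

Producer share = 2/47

Pre-subsidy: 1449 - 2.5Q = 398/9 + (1/9)Q gives Q* = 538 and P* = 104.
With the subsidy, sellers receive Ps = Pb + 47 for each unit, where Pb is the price buyers pay.
On the curves, Pb = 1449 - 2.5Q and Ps = 398/9 + (1/9)Q; the wedge Ps − Pb = 47 gives 398/9 + (1/9)Q − (1449 - 2.5Q) = 47, so Q' = 556.
Then Pb = 1449 − 2.5·556 = 59 and Ps = 398/9 + (1/9)·556 = 106.
Buyers' price falls by P* − Pb = 104 − 59 = 45; sellers' price rises by Ps − P* = 106 − 104 = 2.
So producers capture 2/47 = 2/47 of each unit of subsidy.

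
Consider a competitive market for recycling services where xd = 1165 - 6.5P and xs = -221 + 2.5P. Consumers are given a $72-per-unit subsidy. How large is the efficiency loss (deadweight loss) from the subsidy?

Deadweight loss = $4680

Pre-subsidy: 1165 - 6.5P = -221 + 2.5P gives P* = 154, x* = 164.
With the rebate, buyers effectively pay Pb = Ps − 72, where Ps is the price sellers receive.
Demand in terms of Ps becomes xd = 1165 − 6.5(Ps − 72) = 1633 - 6.5Ps. Setting this equal to supply: 1633 - 6.5Ps = -221 + 2.5Ps, so Ps = 206.
Buyers pay Pb = 206 − 72 = 134; x' = -221 + 2.5·206 = 294.
The subsidy expands output by 294 − 164 = 130 past the efficient level; on those units the gap between marginal cost and willingness to pay runs from 0 up to 72.
DWL = ½ × 72 × 130 = 4680.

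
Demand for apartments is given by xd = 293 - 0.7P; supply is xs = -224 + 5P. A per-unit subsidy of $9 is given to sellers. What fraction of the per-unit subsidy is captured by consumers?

Consumer share = 50/57

Pre-subsidy: 293 - 0.7P = -224 + 5P gives P* = 5170/57, x* = 13082/57.
With the subsidy, sellers receive Ps = Pb + 9 for each unit, where Pb is the price buyers pay.
Supply in terms of Pb becomes xs = -224 + 5(Pb + 9) = -179 + 5Pb. Setting this equal to demand: 293 - 0.7Pb = -179 + 5Pb, so Pb = 4720/57.
Sellers receive Ps = 4720/57 + 9 = 5233/57; x' = 293 − 0.7·(4720/57) = 13397/57.
Buyers' price falls by P* − Pb = 5170/57 − 4720/57 = 150/19; sellers' price rises by Ps − P* = 5233/57 − 5170/57 = 21/19.
So consumers capture (150/19)/9 = 50/57 of each unit of subsidy.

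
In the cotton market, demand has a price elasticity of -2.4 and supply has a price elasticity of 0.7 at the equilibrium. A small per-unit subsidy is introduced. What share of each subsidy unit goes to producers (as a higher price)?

For a small subsidy around the equilibrium, the benefit split depends on the relative slopes, which at a point are proportional to the elasticities.
Buyer share = εs/(εs + |εd|) = 0.7/(0.7 + 2.4) = 7/31; seller share = |εd|/(εs + |εd|) = 24/31.
So producers capture 24/31 of the subsidy.

Producer share = 24/31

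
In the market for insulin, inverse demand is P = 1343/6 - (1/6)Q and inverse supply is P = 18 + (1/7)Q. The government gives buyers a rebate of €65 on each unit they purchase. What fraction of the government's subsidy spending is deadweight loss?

DWL / government spending = 0.12

Pre-subsidy: 1343/6 - (1/6)Q = 18 + (1/7)Q gives Q* = 665 and P* = 113.
With the rebate, buyers effectively pay Pb = Ps − 65, where Ps is the price sellers receive.
On the curves, Pb = 1343/6 - (1/6)Q and Ps = 18 + (1/7)Q; the wedge Ps − Pb = 65 gives 18 + (1/7)Q − (1343/6 - (1/6)Q) = 65, so Q' = 875.
Then Pb = 1343/6 − (1/6)·875 = 78 and Ps = 18 + (1/7)·875 = 143.
ΔCS = ½(665 + 875)(113 − 78) = 26950; ΔPS = ½(665 + 875)(143 − 113) = 23100.
Government spending = 65 × 875 = 56875.
DWL = ½ × 65 × (875 − 665) = 6825; fraction = 6825 / 56875 = 0.12.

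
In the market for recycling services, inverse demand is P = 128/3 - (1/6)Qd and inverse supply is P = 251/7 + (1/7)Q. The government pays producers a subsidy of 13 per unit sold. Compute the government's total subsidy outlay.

Pre-subsidy: 128/3 - (1/6)Q = 251/7 + (1/7)Q gives Q* = 22 and P* = 39.
With the subsidy, sellers receive Ps = Pb + 13 for each unit, where Pb is the price buyers pay.
On the curves, Pb = 128/3 - (1/6)Q and Ps = 251/7 + (1/7)Q; the wedge Ps − Pb = 13 gives 251/7 + (1/7)Q − (128/3 - (1/6)Q) = 13, so Q' = 64.
Then Pb = 128/3 − (1/6)·64 = 32 and Ps = 251/7 + (1/7)·64 = 45.
Government outlay = subsidy × quantity = 13 × 64 = 832.

Government cost = 832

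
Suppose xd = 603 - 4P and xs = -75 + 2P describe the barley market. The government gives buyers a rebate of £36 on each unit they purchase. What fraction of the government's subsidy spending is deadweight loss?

DWL / government spending = 24/199

Pre-subsidy: 603 - 4P = -75 + 2P gives P* = 113, x* = 151.
With the rebate, buyers effectively pay Pb = Ps − 36, where Ps is the price sellers receive.
Demand in terms of Ps becomes xd = 603 − 4(Ps − 36) = 747 - 4Ps. Setting this equal to supply: 747 - 4Ps = -75 + 2Ps, so Ps = 137.
Buyers pay Pb = 137 − 36 = 101; x' = -75 + 2·137 = 199.
ΔCS = ½(151 + 199)(113 − 101) = 2100; ΔPS = ½(151 + 199)(137 − 113) = 4200.
Government spending = 36 × 199 = 7164.
DWL = ½ × 36 × (199 − 151) = 864; fraction = 864 / 7164 = 24/199.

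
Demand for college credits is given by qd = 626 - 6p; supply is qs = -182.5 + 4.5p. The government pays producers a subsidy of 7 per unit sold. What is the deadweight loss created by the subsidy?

Pre-subsidy: 626 - 6p = -182.5 + 4.5p gives p* = 77, q* = 164.
With the subsidy, sellers receive ps = pb + 7 for each unit, where pb is the price buyers pay.
Supply in terms of pb becomes qs = -182.5 + 4.5(pb + 7) = -151 + 4.5pb. Setting this equal to demand: 626 - 6pb = -151 + 4.5pb, so pb = 74.
Sellers receive ps = 74 + 7 = 81; q' = 626 − 6·74 = 182.
The subsidy expands output by 182 − 164 = 18 past the efficient level; on those units the gap between marginal cost and willingness to pay runs from 0 up to 7.
DWL = ½ × 7 × 18 = 63.

Deadweight loss = 63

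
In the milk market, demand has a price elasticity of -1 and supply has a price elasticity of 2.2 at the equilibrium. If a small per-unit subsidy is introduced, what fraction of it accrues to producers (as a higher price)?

Producer share = 0.3125

For a small subsidy around the equilibrium, the benefit split depends on the relative slopes, which at a point are proportional to the elasticities.
Buyer share = εs/(εs + |εd|) = 2.2/(2.2 + 1) = 0.6875; seller share = |εd|/(εs + |εd|) = 0.3125.
So producers capture 0.3125 of the subsidy.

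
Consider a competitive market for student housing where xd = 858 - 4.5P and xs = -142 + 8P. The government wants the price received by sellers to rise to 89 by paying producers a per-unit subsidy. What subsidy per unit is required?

At a seller price of 89, quantity supplied is -142 + 8·89 = 570.
Buyers absorb 570 only when they pay Pb with 858 − 4.5·Pb = 570, i.e. Pb = 64.
s = Ps − Pb = 89 − 64 = 25.

Required subsidy s = 25 per unit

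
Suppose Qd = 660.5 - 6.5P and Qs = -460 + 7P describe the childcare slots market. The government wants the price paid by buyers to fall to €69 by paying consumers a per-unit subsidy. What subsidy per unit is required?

At a buyer price of 69, quantity demanded is 660.5 − 6.5·69 = 212.
Sellers supply 212 only when they receive Ps with -460 + 7·Ps = 212, i.e. Ps = 96.
s = Ps − Pb = 96 − 69 = 27.

Required subsidy s = €27 per unit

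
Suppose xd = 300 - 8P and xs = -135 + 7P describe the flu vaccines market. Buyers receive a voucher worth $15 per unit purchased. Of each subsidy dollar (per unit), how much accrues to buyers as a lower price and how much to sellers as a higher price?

Buyers gain $7 per unit; sellers gain $8 per unit

Pre-subsidy: 300 - 8P = -135 + 7P gives P* = 29, x* = 68.
With the rebate, buyers effectively pay Pb = Ps − 15, where Ps is the price sellers receive.
Demand in terms of Ps becomes xd = 300 − 8(Ps − 15) = 420 - 8Ps. Setting this equal to supply: 420 - 8Ps = -135 + 7Ps, so Ps = 37.
Buyers pay Pb = 37 − 15 = 22; x' = -135 + 7·37 = 124.
Buyers' price falls by P* − Pb = 29 − 22 = 7; sellers' price rises by Ps − P* = 37 − 29 = 8.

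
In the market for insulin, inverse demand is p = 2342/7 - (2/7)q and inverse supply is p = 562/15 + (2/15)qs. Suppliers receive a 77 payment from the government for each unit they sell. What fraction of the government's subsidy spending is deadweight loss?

DWL / government spending = 735/7142

Pre-subsidy: 2342/7 - (2/7)q = 562/15 + (2/15)q gives q* = 709 and p* = 132.
With the subsidy, sellers receive ps = pb + 77 for each unit, where pb is the price buyers pay.
On the curves, pb = 2342/7 - (2/7)q and ps = 562/15 + (2/15)q; the wedge ps − pb = 77 gives 562/15 + (2/15)q − (2342/7 - (2/7)q) = 77, so q' = 892.75.
Then pb = 2342/7 − (2/7)·892.75 = 79.5 and ps = 562/15 + (2/15)·892.75 = 156.5.
ΔCS = ½(709 + 892.75)(132 − 79.5) = 42045.9375; ΔPS = ½(709 + 892.75)(156.5 − 132) = 19621.4375.
Government spending = 77 × 892.75 = 68741.75.
DWL = ½ × 77 × (892.75 − 709) = 7074.375; fraction = 7074.375 / 68741.75 = 735/7142.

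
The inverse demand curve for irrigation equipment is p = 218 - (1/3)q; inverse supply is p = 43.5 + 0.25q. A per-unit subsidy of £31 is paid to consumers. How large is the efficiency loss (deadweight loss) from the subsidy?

Deadweight loss = 5766/7

Pre-subsidy: 218 - (1/3)q = 43.5 + 0.25q gives q* = 2094/7 and p* = 828/7.
With the rebate, buyers effectively pay pb = ps − 31, where ps is the price sellers receive.
On the curves, pb = 218 - (1/3)q and ps = 43.5 + 0.25q; the wedge ps − pb = 31 gives 43.5 + 0.25q − (218 - (1/3)q) = 31, so q' = 2466/7.
Then pb = 218 − (1/3)·(2466/7) = 704/7 and ps = 43.5 + 0.25·(2466/7) = 921/7.
The subsidy expands output by 2466/7 − 2094/7 = 372/7 past the efficient level; on those units the gap between marginal cost and willingness to pay runs from 0 up to 31.
DWL = ½ × 31 × 372/7 = 5766/7.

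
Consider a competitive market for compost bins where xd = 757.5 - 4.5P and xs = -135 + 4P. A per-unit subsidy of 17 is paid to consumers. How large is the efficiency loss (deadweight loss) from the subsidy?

Pre-subsidy: 757.5 - 4.5P = -135 + 4P gives P* = 105, x* = 285.
With the rebate, buyers effectively pay Pb = Ps − 17, where Ps is the price sellers receive.
Demand in terms of Ps becomes xd = 757.5 − 4.5(Ps − 17) = 834 - 4.5Ps. Setting this equal to supply: 834 - 4.5Ps = -135 + 4Ps, so Ps = 114.
Buyers pay Pb = 114 − 17 = 97; x' = -135 + 4·114 = 321.
The subsidy expands output by 321 − 285 = 36 past the efficient level; on those units the gap between marginal cost and willingness to pay runs from 0 up to 17.
DWL = ½ × 17 × 36 = 306.

Deadweight loss = 306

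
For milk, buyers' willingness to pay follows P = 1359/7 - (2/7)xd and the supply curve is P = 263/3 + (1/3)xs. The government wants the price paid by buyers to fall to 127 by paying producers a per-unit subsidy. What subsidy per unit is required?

Required subsidy s = 39 per unit

At a buyer price of 127, quantity demanded is 679.5 − 3.5·127 = 235.
Sellers supply 235 only when they receive Ps = 263/3 + (1/3)·235 = 166.
s = Ps − Pb = 166 − 127 = 39.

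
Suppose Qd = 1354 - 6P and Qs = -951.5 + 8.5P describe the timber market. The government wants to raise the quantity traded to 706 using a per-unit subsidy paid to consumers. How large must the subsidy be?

Required subsidy s = 87 per unit

At Q = 706, invert demand for the buyer price: Pb = (1354 − 706)/6 = 108; invert supply for the seller price: Ps = (706 − (-951.5))/8.5 = 195.
The subsidy must fill the gap: s = Ps − Pb = 195 − 108 = 87.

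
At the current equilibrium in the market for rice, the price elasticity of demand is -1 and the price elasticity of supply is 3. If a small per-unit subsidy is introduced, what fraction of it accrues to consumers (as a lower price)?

Consumer share = 0.75

For a small subsidy around the equilibrium, the benefit split depends on the relative slopes, which at a point are proportional to the elasticities.
Buyer share = εs/(εs + |εd|) = 3/(3 + 1) = 0.75; seller share = |εd|/(εs + |εd|) = 0.25.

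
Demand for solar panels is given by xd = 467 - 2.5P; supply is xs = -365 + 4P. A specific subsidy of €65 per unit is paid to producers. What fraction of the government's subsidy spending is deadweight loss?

Pre-subsidy: 467 - 2.5P = -365 + 4P gives P* = 128, x* = 147.
With the subsidy, sellers receive Ps = Pb + 65 for each unit, where Pb is the price buyers pay.
Supply in terms of Pb becomes xs = -365 + 4(Pb + 65) = -105 + 4Pb. Setting this equal to demand: 467 - 2.5Pb = -105 + 4Pb, so Pb = 88.
Sellers receive Ps = 88 + 65 = 153; x' = 467 − 2.5·88 = 247.
ΔCS = ½(147 + 247)(128 − 88) = 7880; ΔPS = ½(147 + 247)(153 − 128) = 4925.
Government spending = 65 × 247 = 16055.
DWL = ½ × 65 × (247 − 147) = 3250; fraction = 3250 / 16055 = 50/247.

DWL / government spending = 50/247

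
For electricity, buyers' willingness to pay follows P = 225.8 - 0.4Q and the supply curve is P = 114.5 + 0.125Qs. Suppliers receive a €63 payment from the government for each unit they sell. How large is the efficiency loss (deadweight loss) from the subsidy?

Deadweight loss = €3780

Pre-subsidy: 225.8 - 0.4Q = 114.5 + 0.125Q gives Q* = 212 and P* = 141.
With the subsidy, sellers receive Ps = Pb + 63 for each unit, where Pb is the price buyers pay.
On the curves, Pb = 225.8 - 0.4Q and Ps = 114.5 + 0.125Q; the wedge Ps − Pb = 63 gives 114.5 + 0.125Q − (225.8 - 0.4Q) = 63, so Q' = 332.
Then Pb = 225.8 − 0.4·332 = 93 and Ps = 114.5 + 0.125·332 = 156.
The subsidy expands output by 332 − 212 = 120 past the efficient level; on those units the gap between marginal cost and willingness to pay runs from 0 up to 63.
DWL = ½ × 63 × 120 = 3780.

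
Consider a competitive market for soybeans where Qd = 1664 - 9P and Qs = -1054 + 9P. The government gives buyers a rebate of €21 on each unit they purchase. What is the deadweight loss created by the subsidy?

Pre-subsidy: 1664 - 9P = -1054 + 9P gives P* = 151, Q* = 305.
With the rebate, buyers effectively pay Pb = Ps − 21, where Ps is the price sellers receive.
Demand in terms of Ps becomes Qd = 1664 − 9(Ps − 21) = 1853 - 9Ps. Setting this equal to supply: 1853 - 9Ps = -1054 + 9Ps, so Ps = 161.5.
Buyers pay Pb = 161.5 − 21 = 140.5; Q' = -1054 + 9·161.5 = 399.5.
The subsidy expands output by 399.5 − 305 = 94.5 past the efficient level; on those units the gap between marginal cost and willingness to pay runs from 0 up to 21.
DWL = ½ × 21 × 94.5 = 992.25.

Deadweight loss = €992.25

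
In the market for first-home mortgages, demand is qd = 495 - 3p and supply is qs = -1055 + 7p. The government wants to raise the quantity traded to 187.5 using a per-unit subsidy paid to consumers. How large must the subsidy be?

Required subsidy s = 75 per unit

At q = 187.5, invert demand for the buyer price: pb = (495 − 187.5)/3 = 102.5; invert supply for the seller price: ps = (187.5 − (-1055))/7 = 177.5.
The subsidy must fill the gap: s = ps − pb = 177.5 − 102.5 = 75.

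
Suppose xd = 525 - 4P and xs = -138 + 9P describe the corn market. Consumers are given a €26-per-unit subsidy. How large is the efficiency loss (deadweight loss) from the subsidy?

Deadweight loss = €936

Pre-subsidy: 525 - 4P = -138 + 9P gives P* = 51, x* = 321.
With the rebate, buyers effectively pay Pb = Ps − 26, where Ps is the price sellers receive.
Demand in terms of Ps becomes xd = 525 − 4(Ps − 26) = 629 - 4Ps. Setting this equal to supply: 629 - 4Ps = -138 + 9Ps, so Ps = 59.
Buyers pay Pb = 59 − 26 = 33; x' = -138 + 9·59 = 393.
The subsidy expands output by 393 − 321 = 72 past the efficient level; on those units the gap between marginal cost and willingness to pay runs from 0 up to 26.
DWL = ½ × 26 × 72 = 936.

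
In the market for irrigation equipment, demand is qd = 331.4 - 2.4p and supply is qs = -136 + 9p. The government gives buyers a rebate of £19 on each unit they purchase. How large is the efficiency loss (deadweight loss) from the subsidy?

Deadweight loss = £342

Pre-subsidy: 331.4 - 2.4p = -136 + 9p gives p* = 41, q* = 233.
With the rebate, buyers effectively pay pb = ps − 19, where ps is the price sellers receive.
Demand in terms of ps becomes qd = 331.4 − 2.4(ps − 19) = 377 - 2.4ps. Setting this equal to supply: 377 - 2.4ps = -136 + 9ps, so ps = 45.
Buyers pay pb = 45 − 19 = 26; q' = -136 + 9·45 = 269.
The subsidy expands output by 269 − 233 = 36 past the efficient level; on those units the gap between marginal cost and willingness to pay runs from 0 up to 19.
DWL = ½ × 19 × 36 = 342.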